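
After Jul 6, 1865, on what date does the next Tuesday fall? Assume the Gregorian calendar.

Jul 6, 1865 is a Thursday.
From Thursday to the next Tuesday is 5 days.
Jul 6, 1865 + 5 = Jul 11, 1865.

July 11, 1865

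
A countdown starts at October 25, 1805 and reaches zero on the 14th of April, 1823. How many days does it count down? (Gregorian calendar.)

6380

Oct 25, 1805 → Oct 25, 1806: 365 days.
Oct 25, 1806 → Oct 25, 1807: 365 days.
Oct 25, 1807 → Oct 25, 1808: 366 days (Feb 29, 1808 is in that span).
Oct 25, 1808 → Oct 25, 1809: 365 days.
Oct 25, 1809 → Oct 25, 1810: 365 days.
Oct 25, 1810 → Oct 25, 1811: 365 days.
Oct 25, 1811 → Oct 25, 1812: 366 days (Feb 29, 1812 is in that span).
Oct 25, 1812 → Oct 25, 1813: 365 days.
Oct 25, 1813 → Oct 25, 1814: 365 days.
Oct 25, 1814 → Oct 25, 1815: 365 days.
Oct 25, 1815 → Oct 25, 1816: 366 days (Feb 29, 1816 is in that span).
Oct 25, 1816 → Oct 25, 1817: 365 days.
Oct 25, 1817 → Oct 25, 1818: 365 days.
Oct 25, 1818 → Oct 25, 1819: 365 days.
Oct 25, 1819 → Oct 25, 1820: 366 days (Feb 29, 1820 is in that span).
Oct 25, 1820 → Oct 25, 1821: 365 days.
Oct 25, 1821 → Oct 25, 1822: 365 days.
Oct 25, 1822 → Nov 25, 1822: 31 days (October has 31).
Nov 25, 1822 → Dec 25, 1822: 30 days (November has 30).
Dec 25, 1822 → Jan 25, 1823: 31 days (December has 31).
Jan 25, 1823 → Feb 25, 1823: 31 days (January has 31).
Feb 25, 1823 → Mar 25, 1823: 28 days (February has 28).
Mar 25, 1823 → Apr 14, 1823: 20 days.
Total: 6380 days.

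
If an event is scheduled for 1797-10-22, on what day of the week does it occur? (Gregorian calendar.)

Doomsday rule: the anchor day for the 1700s is Sunday. For year 97: 97÷12 = 8 r 1, and 1÷4 = 0, so 8+1+0 = 9.
Sunday + 9 ≡ Tuesday — that's 1797's doomsday.
In October the doomsday date is Oct 10.
Oct 22 is 12 days after Oct 10; 12 mod 7 = 5, so Tuesday + 5 = Sunday.

Sunday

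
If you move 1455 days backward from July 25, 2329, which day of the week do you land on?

Jul 25, 2329 is a Thursday.
1455 mod 7 = 6, so 1455 days before a Thursday is Thursday − 6 = Friday.

Friday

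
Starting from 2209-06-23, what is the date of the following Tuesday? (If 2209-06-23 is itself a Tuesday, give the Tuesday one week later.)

June 27, 2209

Jun 23, 2209 is a Friday.
From Friday to the next Tuesday is 4 days.
Jun 23, 2209 + 4 = Jun 27, 2209.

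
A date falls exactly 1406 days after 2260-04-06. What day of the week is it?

Thursday

Apr 6, 2260 is a Friday.
1406 mod 7 = 6, so 1406 days after a Friday is Friday + 6 = Thursday.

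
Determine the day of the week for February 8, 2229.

January 1, 2229 is a Thursday.
Jan 1, 2229 → Feb 1, 2229: 31 days (January has 31).
Feb 1, 2229 → Feb 8, 2229: 7 days.
Total: 38 days.
38 mod 7 = 3, so Thursday + 3 = Sunday.

Sunday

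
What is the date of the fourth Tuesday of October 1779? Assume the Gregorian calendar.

October 26, 1779

October 1, 1779 is a Friday.
The first Tuesday is therefore October 5 (4 days later).
The fourth Tuesday is 5 + 3×7 = October 26.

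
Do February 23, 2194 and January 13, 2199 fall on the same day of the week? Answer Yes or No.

Yes

From Feb 23, 2194 to Jan 13, 2199 is 1785 days.
1785 mod 7 = 0, so they are the same weekday.
(Feb 23, 2194 is a Sunday; Jan 13, 2199 is a Sunday.)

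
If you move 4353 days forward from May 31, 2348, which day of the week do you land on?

May 31, 2348 is a Monday.
4353 mod 7 = 6, so 4353 days after a Monday is Monday + 6 = Sunday.

Sunday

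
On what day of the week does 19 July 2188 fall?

Doomsday rule: the anchor day for the 2100s is Sunday. For year 88: 88÷12 = 7 r 4, and 4÷4 = 1, so 7+4+1 = 12.
Sunday + 12 ≡ Friday — that's 2188's doomsday.
In July the doomsday date is Jul 11.
Jul 19 is 8 days after Jul 11; 8 mod 7 = 1, so Friday + 1 = Saturday.

Saturday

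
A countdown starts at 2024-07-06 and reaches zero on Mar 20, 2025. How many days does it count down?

257

Jul 6, 2024 → Aug 6, 2024: 31 days (July has 31).
Aug 6, 2024 → Sep 6, 2024: 31 days (August has 31).
Sep 6, 2024 → Oct 6, 2024: 30 days (September has 30).
Oct 6, 2024 → Nov 6, 2024: 31 days (October has 31).
Nov 6, 2024 → Dec 6, 2024: 30 days (November has 30).
Dec 6, 2024 → Jan 6, 2025: 31 days (December has 31).
Jan 6, 2025 → Feb 6, 2025: 31 days (January has 31).
Feb 6, 2025 → Mar 6, 2025: 28 days (February has 28).
Mar 6, 2025 → Mar 20, 2025: 14 days.
Total: 257 days.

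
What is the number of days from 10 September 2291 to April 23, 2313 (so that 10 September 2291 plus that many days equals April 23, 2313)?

Sep 10, 2291 → Sep 10, 2292: 366 days (Feb 29, 2292 is in that span).
Sep 10, 2292 → Sep 10, 2293: 365 days.
Sep 10, 2293 → Sep 10, 2294: 365 days.
Sep 10, 2294 → Sep 10, 2295: 365 days.
Sep 10, 2295 → Sep 10, 2296: 366 days (Feb 29, 2296 is in that span).
Sep 10, 2296 → Sep 10, 2297: 365 days.
Sep 10, 2297 → Sep 10, 2298: 365 days.
Sep 10, 2298 → Sep 10, 2299: 365 days.
Sep 10, 2299 → Sep 10, 2300: 365 days.
Sep 10, 2300 → Sep 10, 2301: 365 days.
Sep 10, 2301 → Sep 10, 2302: 365 days.
Sep 10, 2302 → Sep 10, 2303: 365 days.
Sep 10, 2303 → Sep 10, 2304: 366 days (Feb 29, 2304 is in that span).
Sep 10, 2304 → Sep 10, 2305: 365 days.
Sep 10, 2305 → Sep 10, 2306: 365 days.
Sep 10, 2306 → Sep 10, 2307: 365 days.
Sep 10, 2307 → Sep 10, 2308: 366 days (Feb 29, 2308 is in that span).
Sep 10, 2308 → Sep 10, 2309: 365 days.
Sep 10, 2309 → Sep 10, 2310: 365 days.
Sep 10, 2310 → Sep 10, 2311: 365 days.
Sep 10, 2311 → Sep 10, 2312: 366 days (Feb 29, 2312 is in that span).
Sep 10, 2312 → Oct 10, 2312: 30 days (September has 30).
Oct 10, 2312 → Nov 10, 2312: 31 days (October has 31).
Nov 10, 2312 → Dec 10, 2312: 30 days (November has 30).
Dec 10, 2312 → Jan 10, 2313: 31 days (December has 31).
Jan 10, 2313 → Feb 10, 2313: 31 days (January has 31).
Feb 10, 2313 → Mar 10, 2313: 28 days (February has 28).
Mar 10, 2313 → Apr 10, 2313: 31 days (March has 31).
Apr 10, 2313 → Apr 23, 2313: 13 days.
Total: 7895 days.

7895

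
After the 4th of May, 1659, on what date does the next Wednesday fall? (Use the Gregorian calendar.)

May 4, 1659 is a Sunday.
From Sunday to the next Wednesday is 3 days.
May 4, 1659 + 3 = May 7, 1659.

May 7, 1659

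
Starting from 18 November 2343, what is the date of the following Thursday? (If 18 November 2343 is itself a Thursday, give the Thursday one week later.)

November 25, 2343

Nov 18, 2343 is a Thursday.
From Thursday to the next Thursday is 7 days.
Nov 18, 2343 + 7 = Nov 25, 2343.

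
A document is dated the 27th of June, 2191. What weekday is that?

Monday

Doomsday rule: the anchor day for the 2100s is Sunday. For year 91: 91÷12 = 7 r 7, and 7÷4 = 1, so 7+7+1 = 15.
Sunday + 15 ≡ Monday — that's 2191's doomsday.
In June the doomsday date is Jun 6.
Jun 27 is 21 days after Jun 6; 21 mod 7 = 0, so Monday + 0 = Monday.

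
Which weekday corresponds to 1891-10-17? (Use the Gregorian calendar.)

Doomsday rule: the anchor day for the 1800s is Friday. For year 91: 91÷12 = 7 r 7, and 7÷4 = 1, so 7+7+1 = 15.
Friday + 15 ≡ Saturday — that's 1891's doomsday.
In October the doomsday date is Oct 10.
Oct 17 is 7 days after Oct 10; 7 mod 7 = 0, so Saturday + 0 = Saturday.

Saturday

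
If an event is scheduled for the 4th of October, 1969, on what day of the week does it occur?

January 1, 1969 is a Wednesday.
Jan 1, 1969 → Feb 1, 1969: 31 days (January has 31).
Feb 1, 1969 → Mar 1, 1969: 28 days (February has 28).
Mar 1, 1969 → Apr 1, 1969: 31 days (March has 31).
Apr 1, 1969 → May 1, 1969: 30 days (April has 30).
May 1, 1969 → Jun 1, 1969: 31 days (May has 31).
Jun 1, 1969 → Jul 1, 1969: 30 days (June has 30).
Jul 1, 1969 → Aug 1, 1969: 31 days (July has 31).
Aug 1, 1969 → Sep 1, 1969: 31 days (August has 31).
Sep 1, 1969 → Oct 1, 1969: 30 days (September has 30).
Oct 1, 1969 → Oct 4, 1969: 3 days.
Total: 276 days.
276 mod 7 = 3, so Wednesday + 3 = Saturday.

Saturday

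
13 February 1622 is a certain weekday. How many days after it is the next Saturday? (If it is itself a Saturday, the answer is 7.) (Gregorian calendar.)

Feb 13, 1622 is a Sunday.
From Sunday to the next Saturday is 6 days.

6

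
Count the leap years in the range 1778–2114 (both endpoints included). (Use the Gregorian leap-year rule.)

81

Multiples of 4 in [1778,2114]: 84.
Of those, multiples of 100: 4 (not leap unless ÷400).
Multiples of 400: 1.
Leap years = 84 − 4 + 1 = 81.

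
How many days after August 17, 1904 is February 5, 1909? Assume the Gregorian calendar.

Aug 17, 1904 → Aug 17, 1905: 365 days.
Aug 17, 1905 → Aug 17, 1906: 365 days.
Aug 17, 1906 → Aug 17, 1907: 365 days.
Aug 17, 1907 → Aug 17, 1908: 366 days (Feb 29, 1908 is in that span).
Aug 17, 1908 → Sep 17, 1908: 31 days (August has 31).
Sep 17, 1908 → Oct 17, 1908: 30 days (September has 30).
Oct 17, 1908 → Nov 17, 1908: 31 days (October has 31).
Nov 17, 1908 → Dec 17, 1908: 30 days (November has 30).
Dec 17, 1908 → Jan 17, 1909: 31 days (December has 31).
Jan 17, 1909 → Feb 5, 1909: 19 days.
Total: 1633 days.

1633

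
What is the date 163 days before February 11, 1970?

−11 → Jan 31, 1970 (end of Jan, 31 days; 152 left).
−31 → Dec 31, 1969 (end of Dec, 31 days; 121 left).
−31 → Nov 30, 1969 (end of Nov, 30 days; 90 left).
−30 → Oct 31, 1969 (end of Oct, 31 days; 60 left).
−31 → Sep 30, 1969 (end of Sep, 30 days; 29 left).
−29 → Sep 1, 1969.

September 1, 1969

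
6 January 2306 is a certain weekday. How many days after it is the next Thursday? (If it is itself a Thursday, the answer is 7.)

5

Jan 6, 2306 is a Saturday.
From Saturday to the next Thursday is 5 days.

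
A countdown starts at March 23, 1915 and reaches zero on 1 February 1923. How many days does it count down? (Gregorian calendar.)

2872

Mar 23, 1915 → Mar 23, 1916: 366 days (Feb 29, 1916 is in that span).
Mar 23, 1916 → Mar 23, 1917: 365 days.
Mar 23, 1917 → Mar 23, 1918: 365 days.
Mar 23, 1918 → Mar 23, 1919: 365 days.
Mar 23, 1919 → Mar 23, 1920: 366 days (Feb 29, 1920 is in that span).
Mar 23, 1920 → Mar 23, 1921: 365 days.
Mar 23, 1921 → Mar 23, 1922: 365 days.
Mar 23, 1922 → Apr 23, 1922: 31 days (March has 31).
Apr 23, 1922 → May 23, 1922: 30 days (April has 30).
May 23, 1922 → Jun 23, 1922: 31 days (May has 31).
Jun 23, 1922 → Jul 23, 1922: 30 days (June has 30).
Jul 23, 1922 → Aug 23, 1922: 31 days (July has 31).
Aug 23, 1922 → Sep 23, 1922: 31 days (August has 31).
Sep 23, 1922 → Oct 23, 1922: 30 days (September has 30).
Oct 23, 1922 → Nov 23, 1922: 31 days (October has 31).
Nov 23, 1922 → Dec 23, 1922: 30 days (November has 30).
Dec 23, 1922 → Jan 23, 1923: 31 days (December has 31).
Jan 23, 1923 → Feb 1, 1923: 9 days.
Total: 2872 days.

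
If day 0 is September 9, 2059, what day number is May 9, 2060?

Sep 9, 2059 → Oct 9, 2059: 30 days (September has 30).
Oct 9, 2059 → Nov 9, 2059: 31 days (October has 31).
Nov 9, 2059 → Dec 9, 2059: 30 days (November has 30).
Dec 9, 2059 → Jan 9, 2060: 31 days (December has 31).
Jan 9, 2060 → Feb 9, 2060: 31 days (January has 31).
Feb 9, 2060 → Mar 9, 2060: 29 days (February has 29).
Mar 9, 2060 → Apr 9, 2060: 31 days (March has 31).
Apr 9, 2060 → May 9, 2060: 30 days.
Total: 243 days.

243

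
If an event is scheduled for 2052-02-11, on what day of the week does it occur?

Doomsday rule: the anchor day for the 2000s is Tuesday. For year 52: 52÷12 = 4 r 4, and 4÷4 = 1, so 4+4+1 = 9.
Tuesday + 9 ≡ Thursday — that's 2052's doomsday.
In February the doomsday date is Feb 29 (2052 is a leap year (divisible by 4)).
Feb 11 is 18 days before Feb 29; 18 mod 7 = 4, so Thursday − 4 = Sunday.

Sunday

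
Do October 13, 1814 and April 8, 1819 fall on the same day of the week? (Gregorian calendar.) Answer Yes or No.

Yes

From Oct 13, 1814 to Apr 8, 1819 is 1638 days.
1638 mod 7 = 0, so they are the same weekday.
(Oct 13, 1814 is a Thursday; Apr 8, 1819 is a Thursday.)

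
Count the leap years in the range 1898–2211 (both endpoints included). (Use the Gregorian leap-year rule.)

75

Multiples of 4 in [1898,2211]: 78.
Of those, multiples of 100: 4 (not leap unless ÷400).
Multiples of 400: 1.
Leap years = 78 − 4 + 1 = 75.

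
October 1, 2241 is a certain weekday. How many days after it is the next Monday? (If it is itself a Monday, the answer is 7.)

3

Oct 1, 2241 is a Friday.
From Friday to the next Monday is 3 days.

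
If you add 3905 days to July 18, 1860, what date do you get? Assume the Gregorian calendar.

March 28, 1871

+365 (one year) → Jul 18, 1861 (3540 left).
+365 (one year) → Jul 18, 1862 (3175 left).
+365 (one year) → Jul 18, 1863 (2810 left).
+366 (one year; includes Feb 29, 1864) → Jul 18, 1864 (2444 left).
+365 (one year) → Jul 18, 1865 (2079 left).
+365 (one year) → Jul 18, 1866 (1714 left).
+365 (one year) → Jul 18, 1867 (1349 left).
+366 (one year; includes Feb 29, 1868) → Jul 18, 1868 (983 left).
+365 (one year) → Jul 18, 1869 (618 left).
+365 (one year) → Jul 18, 1870 (253 left).
Jul has 31 days: +14 → Aug 1, 1870 (239 left).
Aug has 31 days: +31 → Sep 1, 1870 (208 left).
Sep has 30 days: +30 → Oct 1, 1870 (178 left).
Oct has 31 days: +31 → Nov 1, 1870 (147 left).
Nov has 30 days: +30 → Dec 1, 1870 (117 left).
Dec has 31 days: +31 → Jan 1, 1871 (86 left).
Jan has 31 days: +31 → Feb 1, 1871 (55 left).
Feb has 28 days: +28 → Mar 1, 1871 (27 left).
+27 → Mar 28, 1871.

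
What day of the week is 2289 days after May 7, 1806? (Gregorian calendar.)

First find the weekday of May 7, 1806. Doomsday rule: the anchor day for the 1800s is Friday. For year 06: 6÷12 = 0 r 6, and 6÷4 = 1, so 0+6+1 = 7.
Friday + 7 ≡ Friday — that's 1806's doomsday.
In May the doomsday date is May 9.
May 7 is 2 days before May 9; 2 mod 7 = 2, so Friday − 2 = Wednesday.
2289 mod 7 = 0, so 2289 days after a Wednesday is Wednesday + 0 = Wednesday.

Wednesday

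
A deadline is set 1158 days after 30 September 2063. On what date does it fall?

+366 (one year; includes Feb 29, 2064) → Sep 30, 2064 (792 left).
+365 (one year) → Sep 30, 2065 (427 left).
+365 (one year) → Sep 30, 2066 (62 left).
Sep has 30 days: +1 → Oct 1, 2066 (61 left).
Oct has 31 days: +31 → Nov 1, 2066 (30 left).
Nov has 30 days: +30 → Dec 1, 2066 (0 left).

December 1, 2066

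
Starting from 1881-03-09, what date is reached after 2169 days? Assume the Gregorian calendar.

+365 (one year) → Mar 9, 1882 (1804 left).
+365 (one year) → Mar 9, 1883 (1439 left).
+366 (one year; includes Feb 29, 1884) → Mar 9, 1884 (1073 left).
+365 (one year) → Mar 9, 1885 (708 left).
+365 (one year) → Mar 9, 1886 (343 left).
Mar has 31 days: +23 → Apr 1, 1886 (320 left).
Apr has 30 days: +30 → May 1, 1886 (290 left).
May has 31 days: +31 → Jun 1, 1886 (259 left).
Jun has 30 days: +30 → Jul 1, 1886 (229 left).
Jul has 31 days: +31 → Aug 1, 1886 (198 left).
Aug has 31 days: +31 → Sep 1, 1886 (167 left).
Sep has 30 days: +30 → Oct 1, 1886 (137 left).
Oct has 31 days: +31 → Nov 1, 1886 (106 left).
Nov has 30 days: +30 → Dec 1, 1886 (76 left).
Dec has 31 days: +31 → Jan 1, 1887 (45 left).
Jan has 31 days: +31 → Feb 1, 1887 (14 left).
+14 → Feb 15, 1887.

February 15, 1887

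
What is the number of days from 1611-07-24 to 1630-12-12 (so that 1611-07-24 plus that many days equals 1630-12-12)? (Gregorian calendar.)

Jul 24, 1611 → Jul 24, 1612: 366 days (Feb 29, 1612 is in that span).
Jul 24, 1612 → Jul 24, 1613: 365 days.
Jul 24, 1613 → Jul 24, 1614: 365 days.
Jul 24, 1614 → Jul 24, 1615: 365 days.
Jul 24, 1615 → Jul 24, 1616: 366 days (Feb 29, 1616 is in that span).
Jul 24, 1616 → Jul 24, 1617: 365 days.
Jul 24, 1617 → Jul 24, 1618: 365 days.
Jul 24, 1618 → Jul 24, 1619: 365 days.
Jul 24, 1619 → Jul 24, 1620: 366 days (Feb 29, 1620 is in that span).
Jul 24, 1620 → Jul 24, 1621: 365 days.
Jul 24, 1621 → Jul 24, 1622: 365 days.
Jul 24, 1622 → Jul 24, 1623: 365 days.
Jul 24, 1623 → Jul 24, 1624: 366 days (Feb 29, 1624 is in that span).
Jul 24, 1624 → Jul 24, 1625: 365 days.
Jul 24, 1625 → Jul 24, 1626: 365 days.
Jul 24, 1626 → Jul 24, 1627: 365 days.
Jul 24, 1627 → Jul 24, 1628: 366 days (Feb 29, 1628 is in that span).
Jul 24, 1628 → Jul 24, 1629: 365 days.
Jul 24, 1629 → Jul 24, 1630: 365 days.
Jul 24, 1630 → Aug 24, 1630: 31 days (July has 31).
Aug 24, 1630 → Sep 24, 1630: 31 days (August has 31).
Sep 24, 1630 → Oct 24, 1630: 30 days (September has 30).
Oct 24, 1630 → Nov 24, 1630: 31 days (October has 31).
Nov 24, 1630 → Dec 12, 1630: 18 days.
Total: 7081 days.

7081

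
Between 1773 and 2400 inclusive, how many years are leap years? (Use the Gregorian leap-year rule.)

Multiples of 4 in [1773,2400]: 157.
Of those, multiples of 100: 7 (not leap unless ÷400).
Multiples of 400: 2.
Leap years = 157 − 7 + 2 = 152.

152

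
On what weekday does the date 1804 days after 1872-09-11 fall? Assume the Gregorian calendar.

Monday

Sep 11, 1872 is a Wednesday.
1804 mod 7 = 5, so 1804 days after a Wednesday is Wednesday + 5 = Monday.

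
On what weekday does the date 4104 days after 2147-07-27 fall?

Saturday

First find the weekday of Jul 27, 2147. Doomsday rule: the anchor day for the 2100s is Sunday. For year 47: 47÷12 = 3 r 11, and 11÷4 = 2, so 3+11+2 = 16.
Sunday + 16 ≡ Tuesday — that's 2147's doomsday.
In July the doomsday date is Jul 11.
Jul 27 is 16 days after Jul 11; 16 mod 7 = 2, so Tuesday + 2 = Thursday.
4104 mod 7 = 2, so 4104 days after a Thursday is Thursday + 2 = Saturday.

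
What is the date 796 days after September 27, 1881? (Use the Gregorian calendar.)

+365 (one year) → Sep 27, 1882 (431 left).
+365 (one year) → Sep 27, 1883 (66 left).
Sep has 30 days: +4 → Oct 1, 1883 (62 left).
Oct has 31 days: +31 → Nov 1, 1883 (31 left).
Nov has 30 days: +30 → Dec 1, 1883 (1 left).
+1 → Dec 2, 1883.

December 2, 1883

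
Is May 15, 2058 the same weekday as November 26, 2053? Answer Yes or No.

Yes

From Nov 26, 2053 to May 15, 2058 is 1631 days.
1631 mod 7 = 0, so they are the same weekday.
(Nov 26, 2053 is a Wednesday; May 15, 2058 is a Wednesday.)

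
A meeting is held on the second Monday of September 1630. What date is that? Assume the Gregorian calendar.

September 9, 1630

September 1, 1630 is a Sunday.
The first Monday is therefore September 2 (1 days later).
The second Monday is 2 + 1×7 = September 9.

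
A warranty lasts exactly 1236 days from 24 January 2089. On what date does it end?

June 13, 2092

+365 (one year) → Jan 24, 2090 (871 left).
+365 (one year) → Jan 24, 2091 (506 left).
+365 (one year) → Jan 24, 2092 (141 left).
Jan has 31 days: +8 → Feb 1, 2092 (133 left).
Feb has 29 days: +29 → Mar 1, 2092 (104 left).
Mar has 31 days: +31 → Apr 1, 2092 (73 left).
Apr has 30 days: +30 → May 1, 2092 (43 left).
May has 31 days: +31 → Jun 1, 2092 (12 left).
+12 → Jun 13, 2092.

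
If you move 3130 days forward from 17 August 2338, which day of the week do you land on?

Thursday

Aug 17, 2338 is a Wednesday.
3130 mod 7 = 1, so 3130 days after a Wednesday is Wednesday + 1 = Thursday.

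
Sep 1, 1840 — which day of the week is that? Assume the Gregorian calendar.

Tuesday

Doomsday rule: the anchor day for the 1800s is Friday. For year 40: 40÷12 = 3 r 4, and 4÷4 = 1, so 3+4+1 = 8.
Friday + 8 ≡ Saturday — that's 1840's doomsday.
In September the doomsday date is Sep 5.
Sep 1 is 4 days before Sep 5; 4 mod 7 = 4, so Saturday − 4 = Tuesday.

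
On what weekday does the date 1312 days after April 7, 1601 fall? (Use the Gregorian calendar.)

Tuesday

Apr 7, 1601 is a Saturday.
1312 mod 7 = 3, so 1312 days after a Saturday is Saturday + 3 = Tuesday.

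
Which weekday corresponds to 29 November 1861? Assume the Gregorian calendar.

Friday

Doomsday rule: the anchor day for the 1800s is Friday. For year 61: 61÷12 = 5 r 1, and 1÷4 = 0, so 5+1+0 = 6.
Friday + 6 ≡ Thursday — that's 1861's doomsday.
In November the doomsday date is Nov 7.
Nov 29 is 22 days after Nov 7; 22 mod 7 = 1, so Thursday + 1 = Friday.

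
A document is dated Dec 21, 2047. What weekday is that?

Doomsday rule: the anchor day for the 2000s is Tuesday. For year 47: 47÷12 = 3 r 11, and 11÷4 = 2, so 3+11+2 = 16.
Tuesday + 16 ≡ Thursday — that's 2047's doomsday.
In December the doomsday date is Dec 12.
Dec 21 is 9 days after Dec 12; 9 mod 7 = 2, so Thursday + 2 = Saturday.

Saturday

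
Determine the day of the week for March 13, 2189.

Friday

Doomsday rule: the anchor day for the 2100s is Sunday. For year 89: 89÷12 = 7 r 5, and 5÷4 = 1, so 7+5+1 = 13.
Sunday + 13 ≡ Saturday — that's 2189's doomsday.
In March the doomsday date is Mar 14.
Mar 13 is 1 day before Mar 14; 1 mod 7 = 1, so Saturday − 1 = Friday.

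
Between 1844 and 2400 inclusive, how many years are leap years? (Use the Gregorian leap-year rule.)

136

Multiples of 4 in [1844,2400]: 140.
Of those, multiples of 100: 6 (not leap unless ÷400).
Multiples of 400: 2.
Leap years = 140 − 6 + 2 = 136.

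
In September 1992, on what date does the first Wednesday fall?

September 2, 1992

September 1, 1992 is a Tuesday.
The first Wednesday is therefore September 2 (1 days later).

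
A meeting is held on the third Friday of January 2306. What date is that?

January 19, 2306

January 1, 2306 is a Monday.
The first Friday is therefore January 5 (4 days later).
The third Friday is 5 + 2×7 = January 19.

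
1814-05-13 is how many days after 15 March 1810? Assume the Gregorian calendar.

Mar 15, 1810 → Mar 15, 1811: 365 days.
Mar 15, 1811 → Mar 15, 1812: 366 days (Feb 29, 1812 is in that span).
Mar 15, 1812 → Mar 15, 1813: 365 days.
Mar 15, 1813 → Mar 15, 1814: 365 days.
Mar 15, 1814 → Apr 15, 1814: 31 days (March has 31).
Apr 15, 1814 → May 13, 1814: 28 days.
Total: 1520 days.

1520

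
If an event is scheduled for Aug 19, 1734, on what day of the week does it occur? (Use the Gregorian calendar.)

Thursday

Doomsday rule: the anchor day for the 1700s is Sunday. For year 34: 34÷12 = 2 r 10, and 10÷4 = 2, so 2+10+2 = 14.
Sunday + 14 ≡ Sunday — that's 1734's doomsday.
In August the doomsday date is Aug 8.
Aug 19 is 11 days after Aug 8; 11 mod 7 = 4, so Sunday + 4 = Thursday.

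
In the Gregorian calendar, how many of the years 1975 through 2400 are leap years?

Multiples of 4 in [1975,2400]: 107.
Of those, multiples of 100: 5 (not leap unless ÷400).
Multiples of 400: 2.
Leap years = 107 − 5 + 2 = 104.

104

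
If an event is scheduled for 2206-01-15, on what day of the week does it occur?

Doomsday rule: the anchor day for the 2200s is Friday. For year 06: 6÷12 = 0 r 6, and 6÷4 = 1, so 0+6+1 = 7.
Friday + 7 ≡ Friday — that's 2206's doomsday.
In January the doomsday date is Jan 3 (2206 is not a leap year).
Jan 15 is 12 days after Jan 3; 12 mod 7 = 5, so Friday + 5 = Wednesday.

Wednesday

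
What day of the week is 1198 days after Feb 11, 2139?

Thursday

First find the weekday of Feb 11, 2139. Doomsday rule: the anchor day for the 2100s is Sunday. For year 39: 39÷12 = 3 r 3, and 3÷4 = 0, so 3+3+0 = 6.
Sunday + 6 ≡ Saturday — that's 2139's doomsday.
In February the doomsday date is Feb 28 (2139 is not a leap year).
Feb 11 is 17 days before Feb 28; 17 mod 7 = 3, so Saturday − 3 = Wednesday.
1198 mod 7 = 1, so 1198 days after a Wednesday is Wednesday + 1 = Thursday.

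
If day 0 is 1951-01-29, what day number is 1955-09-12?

1687

Jan 29, 1951 → Jan 29, 1952: 365 days.
Jan 29, 1952 → Jan 29, 1953: 366 days (Feb 29, 1952 is in that span).
Jan 29, 1953 → Jan 29, 1954: 365 days.
Jan 29, 1954 → Jan 29, 1955: 365 days.
Jan 29, 1955 → Feb 28, 1955: 30 days (January has 31).
Feb 28, 1955 → Mar 28, 1955: 28 days (February has 28).
Mar 28, 1955 → Apr 28, 1955: 31 days (March has 31).
Apr 28, 1955 → May 28, 1955: 30 days (April has 30).
May 28, 1955 → Jun 28, 1955: 31 days (May has 31).
Jun 28, 1955 → Jul 28, 1955: 30 days (June has 30).
Jul 28, 1955 → Aug 28, 1955: 31 days (July has 31).
Aug 28, 1955 → Sep 12, 1955: 15 days.
Total: 1687 days.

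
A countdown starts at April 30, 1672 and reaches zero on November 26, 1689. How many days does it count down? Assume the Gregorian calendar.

Apr 30, 1672 → Apr 30, 1673: 365 days.
Apr 30, 1673 → Apr 30, 1674: 365 days.
Apr 30, 1674 → Apr 30, 1675: 365 days.
Apr 30, 1675 → Apr 30, 1676: 366 days (Feb 29, 1676 is in that span).
Apr 30, 1676 → Apr 30, 1677: 365 days.
Apr 30, 1677 → Apr 30, 1678: 365 days.
Apr 30, 1678 → Apr 30, 1679: 365 days.
Apr 30, 1679 → Apr 30, 1680: 366 days (Feb 29, 1680 is in that span).
Apr 30, 1680 → Apr 30, 1681: 365 days.
Apr 30, 1681 → Apr 30, 1682: 365 days.
Apr 30, 1682 → Apr 30, 1683: 365 days.
Apr 30, 1683 → Apr 30, 1684: 366 days (Feb 29, 1684 is in that span).
Apr 30, 1684 → Apr 30, 1685: 365 days.
Apr 30, 1685 → Apr 30, 1686: 365 days.
Apr 30, 1686 → Apr 30, 1687: 365 days.
Apr 30, 1687 → Apr 30, 1688: 366 days (Feb 29, 1688 is in that span).
Apr 30, 1688 → Apr 30, 1689: 365 days.
Apr 30, 1689 → May 30, 1689: 30 days (April has 30).
May 30, 1689 → Jun 30, 1689: 31 days (May has 31).
Jun 30, 1689 → Jul 30, 1689: 30 days (June has 30).
Jul 30, 1689 → Aug 30, 1689: 31 days (July has 31).
Aug 30, 1689 → Sep 30, 1689: 31 days (August has 31).
Sep 30, 1689 → Oct 30, 1689: 30 days (September has 30).
Oct 30, 1689 → Nov 26, 1689: 27 days.
Total: 6419 days.

6419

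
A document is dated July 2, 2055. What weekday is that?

Doomsday rule: the anchor day for the 2000s is Tuesday. For year 55: 55÷12 = 4 r 7, and 7÷4 = 1, so 4+7+1 = 12.
Tuesday + 12 ≡ Sunday — that's 2055's doomsday.
In July the doomsday date is Jul 11.
Jul 2 is 9 days before Jul 11; 9 mod 7 = 2, so Sunday − 2 = Friday.

Friday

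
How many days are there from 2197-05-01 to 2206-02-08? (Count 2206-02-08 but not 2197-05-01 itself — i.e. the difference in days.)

3204

May 1, 2197 → May 1, 2198: 365 days.
May 1, 2198 → May 1, 2199: 365 days.
May 1, 2199 → May 1, 2200: 365 days.
May 1, 2200 → May 1, 2201: 365 days.
May 1, 2201 → May 1, 2202: 365 days.
May 1, 2202 → May 1, 2203: 365 days.
May 1, 2203 → May 1, 2204: 366 days (Feb 29, 2204 is in that span).
May 1, 2204 → May 1, 2205: 365 days.
May 1, 2205 → Jun 1, 2205: 31 days (May has 31).
Jun 1, 2205 → Jul 1, 2205: 30 days (June has 30).
Jul 1, 2205 → Aug 1, 2205: 31 days (July has 31).
Aug 1, 2205 → Sep 1, 2205: 31 days (August has 31).
Sep 1, 2205 → Oct 1, 2205: 30 days (September has 30).
Oct 1, 2205 → Nov 1, 2205: 31 days (October has 31).
Nov 1, 2205 → Dec 1, 2205: 30 days (November has 30).
Dec 1, 2205 → Jan 1, 2206: 31 days (December has 31).
Jan 1, 2206 → Feb 1, 2206: 31 days (January has 31).
Feb 1, 2206 → Feb 8, 2206: 7 days.
Total: 3204 days.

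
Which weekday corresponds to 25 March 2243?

Doomsday rule: the anchor day for the 2200s is Friday. For year 43: 43÷12 = 3 r 7, and 7÷4 = 1, so 3+7+1 = 11.
Friday + 11 ≡ Tuesday — that's 2243's doomsday.
In March the doomsday date is Mar 14.
Mar 25 is 11 days after Mar 14; 11 mod 7 = 4, so Tuesday + 4 = Saturday.

Saturday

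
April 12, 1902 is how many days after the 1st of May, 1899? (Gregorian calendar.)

May 1, 1899 → May 1, 1900: 365 days.
May 1, 1900 → May 1, 1901: 365 days.
May 1, 1901 → Jun 1, 1901: 31 days (May has 31).
Jun 1, 1901 → Jul 1, 1901: 30 days (June has 30).
Jul 1, 1901 → Aug 1, 1901: 31 days (July has 31).
Aug 1, 1901 → Sep 1, 1901: 31 days (August has 31).
Sep 1, 1901 → Oct 1, 1901: 30 days (September has 30).
Oct 1, 1901 → Nov 1, 1901: 31 days (October has 31).
Nov 1, 1901 → Dec 1, 1901: 30 days (November has 30).
Dec 1, 1901 → Jan 1, 1902: 31 days (December has 31).
Jan 1, 1902 → Feb 1, 1902: 31 days (January has 31).
Feb 1, 1902 → Mar 1, 1902: 28 days (February has 28).
Mar 1, 1902 → Apr 1, 1902: 31 days (March has 31).
Apr 1, 1902 → Apr 12, 1902: 11 days.
Total: 1076 days.

1076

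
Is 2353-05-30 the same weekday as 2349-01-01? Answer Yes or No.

From Jan 1, 2349 to May 30, 2353 is 1610 days.
1610 mod 7 = 0, so they are the same weekday.
(Jan 1, 2349 is a Saturday; May 30, 2353 is a Saturday.)

Yes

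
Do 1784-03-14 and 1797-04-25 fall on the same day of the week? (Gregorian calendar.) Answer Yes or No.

No

From Mar 14, 1784 to Apr 25, 1797 is 4790 days.
4790 mod 7 = 2, so they are different weekdays.
(Mar 14, 1784 is a Sunday; Apr 25, 1797 is a Tuesday.)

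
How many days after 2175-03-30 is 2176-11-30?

611

Mar 30, 2175 → Mar 30, 2176: 366 days (Feb 29, 2176 is in that span).
Mar 30, 2176 → Apr 30, 2176: 31 days (March has 31).
Apr 30, 2176 → May 30, 2176: 30 days (April has 30).
May 30, 2176 → Jun 30, 2176: 31 days (May has 31).
Jun 30, 2176 → Jul 30, 2176: 30 days (June has 30).
Jul 30, 2176 → Aug 30, 2176: 31 days (July has 31).
Aug 30, 2176 → Sep 30, 2176: 31 days (August has 31).
Sep 30, 2176 → Oct 30, 2176: 30 days (September has 30).
Oct 30, 2176 → Nov 30, 2176: 31 days.
Total: 611 days.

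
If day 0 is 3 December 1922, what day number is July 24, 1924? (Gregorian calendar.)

Dec 3, 1922 → Dec 3, 1923: 365 days.
Dec 3, 1923 → Jan 3, 1924: 31 days (December has 31).
Jan 3, 1924 → Feb 3, 1924: 31 days (January has 31).
Feb 3, 1924 → Mar 3, 1924: 29 days (February has 29).
Mar 3, 1924 → Apr 3, 1924: 31 days (March has 31).
Apr 3, 1924 → May 3, 1924: 30 days (April has 30).
May 3, 1924 → Jun 3, 1924: 31 days (May has 31).
Jun 3, 1924 → Jul 3, 1924: 30 days (June has 30).
Jul 3, 1924 → Jul 24, 1924: 21 days.
Total: 599 days.

599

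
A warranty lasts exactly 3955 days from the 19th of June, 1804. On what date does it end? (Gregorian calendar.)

+365 (one year) → Jun 19, 1805 (3590 left).
+365 (one year) → Jun 19, 1806 (3225 left).
+365 (one year) → Jun 19, 1807 (2860 left).
+366 (one year; includes Feb 29, 1808) → Jun 19, 1808 (2494 left).
+365 (one year) → Jun 19, 1809 (2129 left).
+365 (one year) → Jun 19, 1810 (1764 left).
+365 (one year) → Jun 19, 1811 (1399 left).
+366 (one year; includes Feb 29, 1812) → Jun 19, 1812 (1033 left).
+365 (one year) → Jun 19, 1813 (668 left).
+365 (one year) → Jun 19, 1814 (303 left).
Jun has 30 days: +12 → Jul 1, 1814 (291 left).
Jul has 31 days: +31 → Aug 1, 1814 (260 left).
Aug has 31 days: +31 → Sep 1, 1814 (229 left).
Sep has 30 days: +30 → Oct 1, 1814 (199 left).
Oct has 31 days: +31 → Nov 1, 1814 (168 left).
Nov has 30 days: +30 → Dec 1, 1814 (138 left).
Dec has 31 days: +31 → Jan 1, 1815 (107 left).
Jan has 31 days: +31 → Feb 1, 1815 (76 left).
Feb has 28 days: +28 → Mar 1, 1815 (48 left).
Mar has 31 days: +31 → Apr 1, 1815 (17 left).
+17 → Apr 18, 1815.

April 18, 1815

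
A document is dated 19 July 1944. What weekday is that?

Doomsday rule: the anchor day for the 1900s is Wednesday. For year 44: 44÷12 = 3 r 8, and 8÷4 = 2, so 3+8+2 = 13.
Wednesday + 13 ≡ Tuesday — that's 1944's doomsday.
In July the doomsday date is Jul 11.
Jul 19 is 8 days after Jul 11; 8 mod 7 = 1, so Tuesday + 1 = Wednesday.

Wednesday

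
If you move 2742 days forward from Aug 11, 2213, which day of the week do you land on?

Monday

Aug 11, 2213 is a Wednesday.
2742 mod 7 = 5, so 2742 days after a Wednesday is Wednesday + 5 = Monday.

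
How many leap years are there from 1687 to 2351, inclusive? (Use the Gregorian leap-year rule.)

Multiples of 4 in [1687,2351]: 166.
Of those, multiples of 100: 7 (not leap unless ÷400).
Multiples of 400: 1.
Leap years = 166 − 7 + 1 = 160.

160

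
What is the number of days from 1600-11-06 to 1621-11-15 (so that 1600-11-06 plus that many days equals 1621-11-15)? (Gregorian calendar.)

Nov 6, 1600 → Nov 6, 1601: 365 days.
Nov 6, 1601 → Nov 6, 1602: 365 days.
Nov 6, 1602 → Nov 6, 1603: 365 days.
Nov 6, 1603 → Nov 6, 1604: 366 days (Feb 29, 1604 is in that span).
Nov 6, 1604 → Nov 6, 1605: 365 days.
Nov 6, 1605 → Nov 6, 1606: 365 days.
Nov 6, 1606 → Nov 6, 1607: 365 days.
Nov 6, 1607 → Nov 6, 1608: 366 days (Feb 29, 1608 is in that span).
Nov 6, 1608 → Nov 6, 1609: 365 days.
Nov 6, 1609 → Nov 6, 1610: 365 days.
Nov 6, 1610 → Nov 6, 1611: 365 days.
Nov 6, 1611 → Nov 6, 1612: 366 days (Feb 29, 1612 is in that span).
Nov 6, 1612 → Nov 6, 1613: 365 days.
Nov 6, 1613 → Nov 6, 1614: 365 days.
Nov 6, 1614 → Nov 6, 1615: 365 days.
Nov 6, 1615 → Nov 6, 1616: 366 days (Feb 29, 1616 is in that span).
Nov 6, 1616 → Nov 6, 1617: 365 days.
Nov 6, 1617 → Nov 6, 1618: 365 days.
Nov 6, 1618 → Nov 6, 1619: 365 days.
Nov 6, 1619 → Nov 6, 1620: 366 days (Feb 29, 1620 is in that span).
Nov 6, 1620 → Dec 6, 1620: 30 days (November has 30).
Dec 6, 1620 → Jan 6, 1621: 31 days (December has 31).
Jan 6, 1621 → Feb 6, 1621: 31 days (January has 31).
Feb 6, 1621 → Mar 6, 1621: 28 days (February has 28).
Mar 6, 1621 → Apr 6, 1621: 31 days (March has 31).
Apr 6, 1621 → May 6, 1621: 30 days (April has 30).
May 6, 1621 → Jun 6, 1621: 31 days (May has 31).
Jun 6, 1621 → Jul 6, 1621: 30 days (June has 30).
Jul 6, 1621 → Aug 6, 1621: 31 days (July has 31).
Aug 6, 1621 → Sep 6, 1621: 31 days (August has 31).
Sep 6, 1621 → Oct 6, 1621: 30 days (September has 30).
Oct 6, 1621 → Nov 6, 1621: 31 days (October has 31).
Nov 6, 1621 → Nov 15, 1621: 9 days.
Total: 7679 days.

7679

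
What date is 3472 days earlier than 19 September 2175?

−365 (one year) → Sep 19, 2174 (3107 left).
−365 (one year) → Sep 19, 2173 (2742 left).
−365 (one year) → Sep 19, 2172 (2377 left).
−366 (one year; includes Feb 29, 2172) → Sep 19, 2171 (2011 left).
−365 (one year) → Sep 19, 2170 (1646 left).
−365 (one year) → Sep 19, 2169 (1281 left).
−365 (one year) → Sep 19, 2168 (916 left).
−366 (one year; includes Feb 29, 2168) → Sep 19, 2167 (550 left).
−365 (one year) → Sep 19, 2166 (185 left).
−19 → Aug 31, 2166 (end of Aug, 31 days; 166 left).
−31 → Jul 31, 2166 (end of Jul, 31 days; 135 left).
−31 → Jun 30, 2166 (end of Jun, 30 days; 104 left).
−30 → May 31, 2166 (end of May, 31 days; 74 left).
−31 → Apr 30, 2166 (end of Apr, 30 days; 43 left).
−30 → Mar 31, 2166 (end of Mar, 31 days; 13 left).
−13 → Mar 18, 2166.

March 18, 2166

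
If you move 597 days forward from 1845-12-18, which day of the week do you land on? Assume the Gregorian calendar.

First find the weekday of Dec 18, 1845. Doomsday rule: the anchor day for the 1800s is Friday. For year 45: 45÷12 = 3 r 9, and 9÷4 = 2, so 3+9+2 = 14.
Friday + 14 ≡ Friday — that's 1845's doomsday.
In December the doomsday date is Dec 12.
Dec 18 is 6 days after Dec 12; 6 mod 7 = 6, so Friday + 6 = Thursday.
597 mod 7 = 2, so 597 days after a Thursday is Thursday + 2 = Saturday.

Saturday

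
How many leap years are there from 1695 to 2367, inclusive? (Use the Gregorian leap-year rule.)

Multiples of 4 in [1695,2367]: 168.
Of those, multiples of 100: 7 (not leap unless ÷400).
Multiples of 400: 1.
Leap years = 168 − 7 + 1 = 162.

162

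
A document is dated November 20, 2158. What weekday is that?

Monday

Doomsday rule: the anchor day for the 2100s is Sunday. For year 58: 58÷12 = 4 r 10, and 10÷4 = 2, so 4+10+2 = 16.
Sunday + 16 ≡ Tuesday — that's 2158's doomsday.
In November the doomsday date is Nov 7.
Nov 20 is 13 days after Nov 7; 13 mod 7 = 6, so Tuesday + 6 = Monday.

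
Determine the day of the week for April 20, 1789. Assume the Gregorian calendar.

Monday

Doomsday rule: the anchor day for the 1700s is Sunday. For year 89: 89÷12 = 7 r 5, and 5÷4 = 1, so 7+5+1 = 13.
Sunday + 13 ≡ Saturday — that's 1789's doomsday.
In April the doomsday date is Apr 4.
Apr 20 is 16 days after Apr 4; 16 mod 7 = 2, so Saturday + 2 = Monday.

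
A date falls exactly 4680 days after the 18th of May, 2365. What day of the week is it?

Saturday

First find the weekday of May 18, 2365. Doomsday rule: the anchor day for the 2300s is Wednesday. For year 65: 65÷12 = 5 r 5, and 5÷4 = 1, so 5+5+1 = 11.
Wednesday + 11 ≡ Sunday — that's 2365's doomsday.
In May the doomsday date is May 9.
May 18 is 9 days after May 9; 9 mod 7 = 2, so Sunday + 2 = Tuesday.
4680 mod 7 = 4, so 4680 days after a Tuesday is Tuesday + 4 = Saturday.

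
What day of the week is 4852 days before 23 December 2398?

Dec 23, 2398 is a Wednesday.
4852 mod 7 = 1, so 4852 days before a Wednesday is Wednesday − 1 = Tuesday.

Tuesday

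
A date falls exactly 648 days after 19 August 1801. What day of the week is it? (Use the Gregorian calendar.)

First find the weekday of Aug 19, 1801. Doomsday rule: the anchor day for the 1800s is Friday. For year 01: 1÷12 = 0 r 1, and 1÷4 = 0, so 0+1+0 = 1.
Friday + 1 ≡ Saturday — that's 1801's doomsday.
In August the doomsday date is Aug 8.
Aug 19 is 11 days after Aug 8; 11 mod 7 = 4, so Saturday + 4 = Wednesday.
648 mod 7 = 4, so 648 days after a Wednesday is Wednesday + 4 = Sunday.

Sunday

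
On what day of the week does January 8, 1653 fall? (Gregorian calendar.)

Wednesday

Doomsday rule: the anchor day for the 1600s is Tuesday. For year 53: 53÷12 = 4 r 5, and 5÷4 = 1, so 4+5+1 = 10.
Tuesday + 10 ≡ Friday — that's 1653's doomsday.
In January the doomsday date is Jan 3 (1653 is not a leap year).
Jan 8 is 5 days after Jan 3; 5 mod 7 = 5, so Friday + 5 = Wednesday.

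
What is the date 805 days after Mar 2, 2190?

+365 (one year) → Mar 2, 2191 (440 left).
+366 (one year; includes Feb 29, 2192) → Mar 2, 2192 (74 left).
Mar has 31 days: +30 → Apr 1, 2192 (44 left).
Apr has 30 days: +30 → May 1, 2192 (14 left).
+14 → May 15, 2192.

May 15, 2192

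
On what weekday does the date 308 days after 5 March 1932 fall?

Saturday

First find the weekday of Mar 5, 1932. Doomsday rule: the anchor day for the 1900s is Wednesday. For year 32: 32÷12 = 2 r 8, and 8÷4 = 2, so 2+8+2 = 12.
Wednesday + 12 ≡ Monday — that's 1932's doomsday.
In March the doomsday date is Mar 14.
Mar 5 is 9 days before Mar 14; 9 mod 7 = 2, so Monday − 2 = Saturday.
308 mod 7 = 0, so 308 days after a Saturday is Saturday + 0 = Saturday.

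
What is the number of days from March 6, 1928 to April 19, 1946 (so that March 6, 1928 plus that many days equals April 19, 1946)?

Mar 6, 1928 → Mar 6, 1929: 365 days.
Mar 6, 1929 → Mar 6, 1930: 365 days.
Mar 6, 1930 → Mar 6, 1931: 365 days.
Mar 6, 1931 → Mar 6, 1932: 366 days (Feb 29, 1932 is in that span).
Mar 6, 1932 → Mar 6, 1933: 365 days.
Mar 6, 1933 → Mar 6, 1934: 365 days.
Mar 6, 1934 → Mar 6, 1935: 365 days.
Mar 6, 1935 → Mar 6, 1936: 366 days (Feb 29, 1936 is in that span).
Mar 6, 1936 → Mar 6, 1937: 365 days.
Mar 6, 1937 → Mar 6, 1938: 365 days.
Mar 6, 1938 → Mar 6, 1939: 365 days.
Mar 6, 1939 → Mar 6, 1940: 366 days (Feb 29, 1940 is in that span).
Mar 6, 1940 → Mar 6, 1941: 365 days.
Mar 6, 1941 → Mar 6, 1942: 365 days.
Mar 6, 1942 → Mar 6, 1943: 365 days.
Mar 6, 1943 → Mar 6, 1944: 366 days (Feb 29, 1944 is in that span).
Mar 6, 1944 → Mar 6, 1945: 365 days.
Mar 6, 1945 → Mar 6, 1946: 365 days.
Mar 6, 1946 → Apr 6, 1946: 31 days (March has 31).
Apr 6, 1946 → Apr 19, 1946: 13 days.
Total: 6618 days.

6618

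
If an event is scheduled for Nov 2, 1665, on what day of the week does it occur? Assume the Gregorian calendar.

Monday

Doomsday rule: the anchor day for the 1600s is Tuesday. For year 65: 65÷12 = 5 r 5, and 5÷4 = 1, so 5+5+1 = 11.
Tuesday + 11 ≡ Saturday — that's 1665's doomsday.
In November the doomsday date is Nov 7.
Nov 2 is 5 days before Nov 7; 5 mod 7 = 5, so Saturday − 5 = Monday.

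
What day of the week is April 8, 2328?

Sunday

Doomsday rule: the anchor day for the 2300s is Wednesday. For year 28: 28÷12 = 2 r 4, and 4÷4 = 1, so 2+4+1 = 7.
Wednesday + 7 ≡ Wednesday — that's 2328's doomsday.
In April the doomsday date is Apr 4.
Apr 8 is 4 days after Apr 4; 4 mod 7 = 4, so Wednesday + 4 = Sunday.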